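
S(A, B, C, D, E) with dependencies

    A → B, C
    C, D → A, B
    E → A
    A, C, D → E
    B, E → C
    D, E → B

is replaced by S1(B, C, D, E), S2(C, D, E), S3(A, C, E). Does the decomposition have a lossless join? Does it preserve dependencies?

lossless but not dependency-preserving

Lossless test (chase): Rows 1 and 2 agree on C, D; apply C, D→A, B and equate their A, B entries. Rows 1 and 3 agree on E; apply E→A and equate their A entries. Rows 1 and 3 agree on A; apply A→B, C and equate their B, C entries. Row 1 is now all distinguished symbols — the join is lossless.
Dependency preservation: the restricted closure of {A} across the fragments never reaches {B, C}, so A → B, C cannot be enforced without a join — not preserved.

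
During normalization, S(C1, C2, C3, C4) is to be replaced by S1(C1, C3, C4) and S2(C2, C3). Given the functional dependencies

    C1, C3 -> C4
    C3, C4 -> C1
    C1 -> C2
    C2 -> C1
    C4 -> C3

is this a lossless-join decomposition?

Common attributes: S1 ∩ S2 = {C3}.
No dependency enlarges {C3}, so (C3)⁺ = {C3}.
The closure contains neither all of S1 = {C1, C3, C4} nor all of S2 = {C2, C3}, so the common attributes are not a superkey of either fragment. The join is lossy.

No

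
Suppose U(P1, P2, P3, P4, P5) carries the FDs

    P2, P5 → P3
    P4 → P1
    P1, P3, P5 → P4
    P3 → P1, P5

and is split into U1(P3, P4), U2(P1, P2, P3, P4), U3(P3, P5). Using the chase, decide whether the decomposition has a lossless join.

Chase test. Columns are P1, P2, P3, P4, P5; row i has aⱼ where attribute j ∈ Ui, else bᵢⱼ.
Initial tableau (one row per fragment):
  row 1: b11 b12 a3 a4 b15
  row 2: a1 a2 a3 a4 b25
  row 3: b31 b32 a3 b34 a5
Rows 1 and 2 agree on P4; apply P4→P1 and equate their P1 entries.
Rows 1 and 2 agree on P3; apply P3→P1, P5 and equate their P1, P5 entries.
Rows 1 and 3 agree on P3; apply P3→P1, P5 and equate their P1, P5 entries.
Rows 1 and 3 agree on P1, P3, P5; apply P1, P3, P5→P4 and equate their P4 entries.
Row 2 is now all distinguished symbols — the join is lossless.

Yes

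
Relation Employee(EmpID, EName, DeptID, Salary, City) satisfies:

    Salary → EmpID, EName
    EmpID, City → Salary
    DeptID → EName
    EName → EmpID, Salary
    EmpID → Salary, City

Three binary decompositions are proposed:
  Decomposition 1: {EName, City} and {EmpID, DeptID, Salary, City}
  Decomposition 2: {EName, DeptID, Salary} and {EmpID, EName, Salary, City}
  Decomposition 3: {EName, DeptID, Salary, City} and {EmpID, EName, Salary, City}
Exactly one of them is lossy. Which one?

Decomposition 1

Decomposition 1: common = {City}, closure = {City} → lossy.
Decomposition 2: common = {EName, Salary}, closure = {EmpID, EName, Salary, City} → lossless.
Decomposition 3: common = {EName, Salary, City}, closure = {EmpID, EName, Salary, City} → lossless.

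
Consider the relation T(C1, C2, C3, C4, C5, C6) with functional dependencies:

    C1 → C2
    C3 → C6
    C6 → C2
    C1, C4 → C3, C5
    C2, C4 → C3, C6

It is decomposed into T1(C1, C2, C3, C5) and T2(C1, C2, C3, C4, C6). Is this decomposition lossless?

Common attributes: T1 ∩ T2 = {C1, C2, C3}.
Closure of {C1, C2, C3}: C3 → C6 applies, adding C6. So (C1, C2, C3)⁺ = {C1, C2, C3, C6}.
The closure contains neither all of T1 = {C1, C2, C3, C5} nor all of T2 = {C1, C2, C3, C4, C6}, so the common attributes are not a superkey of either fragment. The join is lossy.

No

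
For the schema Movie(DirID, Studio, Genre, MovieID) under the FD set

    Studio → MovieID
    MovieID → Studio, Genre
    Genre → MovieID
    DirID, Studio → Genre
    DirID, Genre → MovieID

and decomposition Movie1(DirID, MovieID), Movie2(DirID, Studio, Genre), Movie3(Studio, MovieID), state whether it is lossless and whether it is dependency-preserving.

Lossless test (chase): Rows 2 and 3 agree on Studio; apply Studio→MovieID and equate their MovieID entries. Rows 1 and 2 agree on MovieID; apply MovieID→Studio, Genre and equate their Studio, Genre entries. Rows 1 and 3 agree on MovieID; apply MovieID→Studio, Genre and equate their Studio, Genre entries. Row 1 is now all distinguished symbols — the join is lossless.
Dependency preservation: MovieID → Studio, Genre; Genre → MovieID; DirID, Genre → MovieID are not contained in any single fragment, but the restricted closure of each left-hand side across the fragments still reaches the right-hand side; the remaining FDs each lie inside some fragment. All dependencies are preserved.

lossless and dependency-preserving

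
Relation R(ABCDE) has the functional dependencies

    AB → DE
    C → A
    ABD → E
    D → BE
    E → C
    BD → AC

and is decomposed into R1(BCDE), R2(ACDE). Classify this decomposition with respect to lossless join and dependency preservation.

lossless but not dependency-preserving

Lossless test: (CDE)⁺ = {ABCDE}, which contains all of one fragment — lossless.
Dependency preservation: the restricted closure of {AB} across the fragments never reaches {DE}, so AB → DE cannot be enforced without a join — not preserved.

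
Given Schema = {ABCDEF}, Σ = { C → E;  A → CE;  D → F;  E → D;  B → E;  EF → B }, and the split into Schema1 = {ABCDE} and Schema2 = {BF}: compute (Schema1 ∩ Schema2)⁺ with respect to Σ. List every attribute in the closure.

Schema1 ∩ Schema2 = {B}.
B → E applies, adding E
E → D applies, adding D
D → F applies, adding F
Closure: {BDEF}.

BDEF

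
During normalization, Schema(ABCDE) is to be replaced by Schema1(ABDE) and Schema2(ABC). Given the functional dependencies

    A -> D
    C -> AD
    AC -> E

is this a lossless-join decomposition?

Common attributes: Schema1 ∩ Schema2 = {AB}.
Closure of {AB}: A → D applies, adding D. So (AB)⁺ = {ABD}.
The closure contains neither all of Schema1 = {ABDE} nor all of Schema2 = {ABC}, so the common attributes are not a superkey of either fragment. The join is lossy.

No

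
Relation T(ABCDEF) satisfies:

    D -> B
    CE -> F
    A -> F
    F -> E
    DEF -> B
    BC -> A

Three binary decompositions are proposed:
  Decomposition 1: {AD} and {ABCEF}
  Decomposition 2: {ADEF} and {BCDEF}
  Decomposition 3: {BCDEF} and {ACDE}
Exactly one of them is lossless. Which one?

Decomposition 3

Decomposition 1: common = {A}, closure = {AEF} → lossy.
Decomposition 2: common = {DEF}, closure = {BDEF} → lossy.
Decomposition 3: common = {CDE}, closure = {ABCDEF} → lossless.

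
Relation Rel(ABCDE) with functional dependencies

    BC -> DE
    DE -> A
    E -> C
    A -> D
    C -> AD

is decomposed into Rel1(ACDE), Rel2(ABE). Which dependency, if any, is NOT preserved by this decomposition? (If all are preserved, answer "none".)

Check BC → DE: no single fragment contains all of {BCDE}, and the restricted closure of {BC} across the fragments never reaches {DE}.
DE → A is preserved.
E → C is preserved.
A → D is preserved.
C → AD is preserved.

BC -> DE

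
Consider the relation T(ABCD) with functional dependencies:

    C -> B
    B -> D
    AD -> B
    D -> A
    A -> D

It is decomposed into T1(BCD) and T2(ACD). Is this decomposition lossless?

Yes

Common attributes: T1 ∩ T2 = {CD}.
Closure of {CD}: C → B applies, adding B; D → A applies, adding A. So (CD)⁺ = {ABCD}.
This closure contains every attribute of T1, so T1 ∩ T2 → T1. The join is lossless.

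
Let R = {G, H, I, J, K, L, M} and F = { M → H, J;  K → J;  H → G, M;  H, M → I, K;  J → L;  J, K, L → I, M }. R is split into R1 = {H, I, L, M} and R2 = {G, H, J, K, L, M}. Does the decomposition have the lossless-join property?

Common attributes: R1 ∩ R2 = {H, L, M}.
Closure of {H, L, M}: M → H, J applies, adding J; H → G, M applies, adding G; H, M → I, K applies, adding I, K. So (H, L, M)⁺ = {G, H, I, J, K, L, M}.
This closure contains every attribute of R1, so R1 ∩ R2 → R1. The join is lossless.

Yes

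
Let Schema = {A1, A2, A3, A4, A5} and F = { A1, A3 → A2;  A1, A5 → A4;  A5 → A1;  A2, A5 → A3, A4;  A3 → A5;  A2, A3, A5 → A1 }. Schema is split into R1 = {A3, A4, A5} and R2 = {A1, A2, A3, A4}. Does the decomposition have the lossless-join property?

Yes

Common attributes: R1 ∩ R2 = {A3, A4}.
Closure of {A3, A4}: A3 → A5 applies, adding A5; A5 → A1 applies, adding A1; A1, A3 → A2 applies, adding A2. So (A3, A4)⁺ = {A1, A2, A3, A4, A5}.
This closure contains every attribute of R1, so R1 ∩ R2 → R1. The join is lossless.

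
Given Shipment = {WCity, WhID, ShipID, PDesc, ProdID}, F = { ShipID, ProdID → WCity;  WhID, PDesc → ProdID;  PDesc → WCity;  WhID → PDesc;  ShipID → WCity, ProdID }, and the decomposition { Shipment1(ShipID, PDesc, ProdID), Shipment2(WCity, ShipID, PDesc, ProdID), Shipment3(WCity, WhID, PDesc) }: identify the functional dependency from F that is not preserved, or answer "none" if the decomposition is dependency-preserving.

WhID, PDesc → ProdID

Check WhID, PDesc → ProdID: no single fragment contains all of {WhID, PDesc, ProdID}, and the restricted closure of {WhID, PDesc} across the fragments never reaches {ProdID}.
ShipID, ProdID → WCity is preserved.
PDesc → WCity is preserved.
WhID → PDesc is preserved.
ShipID → WCity, ProdID is preserved.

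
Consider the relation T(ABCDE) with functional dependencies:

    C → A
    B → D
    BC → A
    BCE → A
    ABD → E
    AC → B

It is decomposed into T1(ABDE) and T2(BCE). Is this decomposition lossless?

No

Common attributes: T1 ∩ T2 = {BE}.
Closure of {BE}: B → D applies, adding D. So (BE)⁺ = {BDE}.
The closure contains neither all of T1 = {ABDE} nor all of T2 = {BCE}, so the common attributes are not a superkey of either fragment. The join is lossy.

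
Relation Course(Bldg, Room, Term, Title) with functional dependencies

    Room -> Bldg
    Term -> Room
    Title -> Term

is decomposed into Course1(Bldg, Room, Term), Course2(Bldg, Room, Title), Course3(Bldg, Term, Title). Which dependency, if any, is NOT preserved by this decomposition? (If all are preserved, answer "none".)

Room → Bldg lies within Course1.
Term → Room lies within Course1.
Title → Term lies within Course3.
Every dependency is enforceable on the fragments, so the decomposition is dependency-preserving.

none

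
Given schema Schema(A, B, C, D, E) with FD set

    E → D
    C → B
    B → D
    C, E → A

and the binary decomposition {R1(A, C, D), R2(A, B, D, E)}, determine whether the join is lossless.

Common attributes: R1 ∩ R2 = {A, D}.
No dependency enlarges {A, D}, so (A, D)⁺ = {A, D}.
The closure contains neither all of R1 = {A, C, D} nor all of R2 = {A, B, D, E}, so the common attributes are not a superkey of either fragment. The join is lossy.

No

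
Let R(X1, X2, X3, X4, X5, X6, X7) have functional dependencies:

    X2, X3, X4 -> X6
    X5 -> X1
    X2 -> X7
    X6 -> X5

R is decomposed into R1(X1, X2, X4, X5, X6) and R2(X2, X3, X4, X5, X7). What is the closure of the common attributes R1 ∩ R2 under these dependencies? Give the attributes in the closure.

R1 ∩ R2 = {X2, X4, X5}.
X5 → X1 applies, adding X1
X2 → X7 applies, adding X7
Closure: {X1, X2, X4, X5, X7}.

X1, X2, X4, X5, X7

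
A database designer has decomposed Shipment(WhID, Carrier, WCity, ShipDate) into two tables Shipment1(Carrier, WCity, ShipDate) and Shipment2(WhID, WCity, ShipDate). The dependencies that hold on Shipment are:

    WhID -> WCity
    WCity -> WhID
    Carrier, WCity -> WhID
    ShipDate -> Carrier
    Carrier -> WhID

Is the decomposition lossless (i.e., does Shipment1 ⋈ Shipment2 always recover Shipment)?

Common attributes: Shipment1 ∩ Shipment2 = {WCity, ShipDate}.
Closure of {WCity, ShipDate}: WCity → WhID applies, adding WhID; ShipDate → Carrier applies, adding Carrier. So (WCity, ShipDate)⁺ = {WhID, Carrier, WCity, ShipDate}.
This closure contains every attribute of Shipment1, so Shipment1 ∩ Shipment2 → Shipment1. The join is lossless.

Yes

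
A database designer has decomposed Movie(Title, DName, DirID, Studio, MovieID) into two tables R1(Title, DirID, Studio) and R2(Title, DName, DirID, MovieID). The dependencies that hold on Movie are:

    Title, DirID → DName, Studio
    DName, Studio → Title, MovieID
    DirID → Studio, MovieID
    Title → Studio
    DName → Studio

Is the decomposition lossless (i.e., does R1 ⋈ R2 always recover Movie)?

Yes

Common attributes: R1 ∩ R2 = {Title, DirID}.
Closure of {Title, DirID}: Title, DirID → DName, Studio applies, adding DName, Studio; DName, Studio → Title, MovieID applies, adding MovieID. So (Title, DirID)⁺ = {Title, DName, DirID, Studio, MovieID}.
This closure contains every attribute of R1, so R1 ∩ R2 → R1. The join is lossless.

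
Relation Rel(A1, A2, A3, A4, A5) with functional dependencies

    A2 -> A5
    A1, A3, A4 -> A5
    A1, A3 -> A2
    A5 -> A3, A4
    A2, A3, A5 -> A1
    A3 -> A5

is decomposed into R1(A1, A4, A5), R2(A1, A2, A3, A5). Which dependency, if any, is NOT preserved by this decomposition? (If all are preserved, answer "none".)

A2 → A5 lies within R2.
A1, A3, A4 → A5: restricted closure across fragments reaches A5.
A1, A3 → A2 lies within R2.
A5 → A3, A4: restricted closure across fragments reaches A3, A4.
A2, A3, A5 → A1 lies within R2.
A3 → A5 lies within R2.
Every dependency is enforceable on the fragments, so the decomposition is dependency-preserving.

none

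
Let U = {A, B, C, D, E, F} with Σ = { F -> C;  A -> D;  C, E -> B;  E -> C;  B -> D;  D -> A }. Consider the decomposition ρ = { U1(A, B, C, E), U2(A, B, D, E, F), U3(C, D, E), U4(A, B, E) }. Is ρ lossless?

Yes

Chase test. Columns are A, B, C, D, E, F; row i has aⱼ where attribute j ∈ Ui, else bᵢⱼ.
Initial tableau (one row per fragment):
  row 1: a1 a2 a3 b14 a5 b16
  row 2: a1 a2 b23 a4 a5 a6
  row 3: b31 b32 a3 a4 a5 b36
  row 4: a1 a2 b43 b44 a5 b46
Rows 1 and 2 agree on A; apply A→D and equate their D entries.
Rows 1 and 4 agree on A; apply A→D and equate their D entries.
Rows 1 and 3 agree on C, E; apply C, E→B and equate their B entries.
Rows 1 and 2 agree on E; apply E→C and equate their C entries.
Rows 1 and 4 agree on E; apply E→C and equate their C entries.
Rows 1 and 3 agree on D; apply D→A and equate their A entries.
Row 2 is now all distinguished symbols — the join is lossless.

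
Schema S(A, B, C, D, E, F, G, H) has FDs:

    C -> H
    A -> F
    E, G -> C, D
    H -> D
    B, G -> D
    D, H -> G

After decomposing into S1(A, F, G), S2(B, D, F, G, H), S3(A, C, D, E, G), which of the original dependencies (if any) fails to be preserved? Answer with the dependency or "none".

C -> H

Check C → H: no single fragment contains all of {C, H}, and the restricted closure of {C} across the fragments never reaches {H}.
A → F is preserved.
E, G → C, D is preserved.
H → D is preserved.
B, G → D is preserved.
D, H → G is preserved.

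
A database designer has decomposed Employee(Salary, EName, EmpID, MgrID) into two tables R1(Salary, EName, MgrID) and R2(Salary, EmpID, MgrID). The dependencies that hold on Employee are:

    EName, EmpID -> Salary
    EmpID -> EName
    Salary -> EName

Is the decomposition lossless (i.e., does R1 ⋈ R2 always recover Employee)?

Yes

Common attributes: R1 ∩ R2 = {Salary, MgrID}.
Closure of {Salary, MgrID}: Salary → EName applies, adding EName. So (Salary, MgrID)⁺ = {Salary, EName, MgrID}.
This closure contains every attribute of R1, so R1 ∩ R2 → R1. The join is lossless.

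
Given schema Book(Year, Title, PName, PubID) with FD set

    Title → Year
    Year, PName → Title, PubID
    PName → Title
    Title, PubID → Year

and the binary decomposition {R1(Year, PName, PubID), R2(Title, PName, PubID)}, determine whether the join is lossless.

Common attributes: R1 ∩ R2 = {PName, PubID}.
Closure of {PName, PubID}: PName → Title applies, adding Title; Title, PubID → Year applies, adding Year. So (PName, PubID)⁺ = {Year, Title, PName, PubID}.
This closure contains every attribute of R1, so R1 ∩ R2 → R1. The join is lossless.

Yes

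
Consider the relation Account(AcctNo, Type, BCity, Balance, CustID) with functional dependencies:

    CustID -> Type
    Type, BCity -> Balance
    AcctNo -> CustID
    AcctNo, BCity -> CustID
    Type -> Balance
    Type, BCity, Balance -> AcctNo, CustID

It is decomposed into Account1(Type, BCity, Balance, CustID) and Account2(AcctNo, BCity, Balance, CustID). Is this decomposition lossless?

Common attributes: Account1 ∩ Account2 = {BCity, Balance, CustID}.
Closure of {BCity, Balance, CustID}: CustID → Type applies, adding Type; Type, BCity, Balance → AcctNo, CustID applies, adding AcctNo. So (BCity, Balance, CustID)⁺ = {AcctNo, Type, BCity, Balance, CustID}.
This closure contains every attribute of Account1, so Account1 ∩ Account2 → Account1. The join is lossless.

Yes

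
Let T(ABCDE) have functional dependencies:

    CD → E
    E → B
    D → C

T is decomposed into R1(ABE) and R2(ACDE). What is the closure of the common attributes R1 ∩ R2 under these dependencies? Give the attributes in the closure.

R1 ∩ R2 = {AE}.
E → B applies, adding B
Closure: {ABE}.

ABE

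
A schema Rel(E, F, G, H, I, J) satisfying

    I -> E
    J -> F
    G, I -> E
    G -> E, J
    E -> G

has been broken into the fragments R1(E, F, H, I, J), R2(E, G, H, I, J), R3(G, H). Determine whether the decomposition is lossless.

Yes

Chase test. Columns are E, F, G, H, I, J; row i has aⱼ where attribute j ∈ Ri, else bᵢⱼ.
Initial tableau (one row per fragment):
  row 1: a1 a2 b13 a4 a5 a6
  row 2: a1 b22 a3 a4 a5 a6
  row 3: b31 b32 a3 a4 b35 b36
Rows 1 and 2 agree on J; apply J→F and equate their F entries.
Rows 2 and 3 agree on G; apply G→E, J and equate their E, J entries.
Rows 1 and 2 agree on E; apply E→G and equate their G entries.
Rows 1 and 3 agree on J; apply J→F and equate their F entries.
Row 1 is now all distinguished symbols — the join is lossless.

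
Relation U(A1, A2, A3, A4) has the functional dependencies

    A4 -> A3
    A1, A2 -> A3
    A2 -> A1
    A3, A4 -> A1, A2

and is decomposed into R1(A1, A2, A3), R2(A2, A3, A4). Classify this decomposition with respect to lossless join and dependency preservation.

lossless and dependency-preserving

Lossless test: (A2, A3)⁺ = {A1, A2, A3}, which contains all of one fragment — lossless.
Dependency preservation: A3, A4 → A1, A2 is not contained in any single fragment, but the restricted closure of its left-hand side across the fragments still reaches the right-hand side; the remaining FDs each lie inside some fragment. All dependencies are preserved.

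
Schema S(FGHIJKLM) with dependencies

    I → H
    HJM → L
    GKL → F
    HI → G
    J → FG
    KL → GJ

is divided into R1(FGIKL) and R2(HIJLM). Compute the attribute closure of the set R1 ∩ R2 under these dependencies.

GHIL

R1 ∩ R2 = {IL}.
I → H applies, adding H
HI → G applies, adding G
Closure: {GHIL}.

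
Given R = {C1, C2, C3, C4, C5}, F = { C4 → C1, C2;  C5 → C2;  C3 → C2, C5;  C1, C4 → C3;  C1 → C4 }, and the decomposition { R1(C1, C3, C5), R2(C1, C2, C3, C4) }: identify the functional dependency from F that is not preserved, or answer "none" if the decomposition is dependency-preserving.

C5 → C2

Check C5 → C2: no single fragment contains all of {C2, C5}, and the restricted closure of {C5} across the fragments never reaches {C2}.
C4 → C1, C2 is preserved.
C3 → C2, C5 is preserved.
C1, C4 → C3 is preserved.
C1 → C4 is preserved.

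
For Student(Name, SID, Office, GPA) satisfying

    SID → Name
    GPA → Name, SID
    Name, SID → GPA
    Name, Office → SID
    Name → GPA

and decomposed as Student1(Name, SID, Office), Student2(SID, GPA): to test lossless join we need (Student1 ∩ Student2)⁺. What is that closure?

Name, SID, GPA

Student1 ∩ Student2 = {SID}.
SID → Name applies, adding Name
Name, SID → GPA applies, adding GPA
Closure: {Name, SID, GPA}.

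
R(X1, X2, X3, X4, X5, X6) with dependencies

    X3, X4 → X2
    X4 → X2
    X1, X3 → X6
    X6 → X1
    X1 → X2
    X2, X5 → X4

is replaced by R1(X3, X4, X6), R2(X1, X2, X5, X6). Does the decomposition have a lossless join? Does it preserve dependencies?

lossy and not dependency-preserving

Lossless test: (X6)⁺ = {X1, X2, X6}, which is a superkey of neither fragment — lossy.
Dependency preservation: the restricted closure of {X3, X4} across the fragments never reaches {X2}, so X3, X4 → X2 cannot be enforced without a join — not preserved.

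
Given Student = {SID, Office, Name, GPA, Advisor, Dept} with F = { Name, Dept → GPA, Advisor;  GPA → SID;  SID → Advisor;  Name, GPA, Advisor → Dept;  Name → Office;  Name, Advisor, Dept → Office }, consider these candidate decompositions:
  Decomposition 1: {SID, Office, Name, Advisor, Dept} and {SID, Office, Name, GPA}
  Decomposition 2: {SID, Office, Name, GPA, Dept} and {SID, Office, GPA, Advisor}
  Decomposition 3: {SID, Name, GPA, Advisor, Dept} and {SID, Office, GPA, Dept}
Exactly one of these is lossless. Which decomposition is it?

Decomposition 1: common = {SID, Office, Name}, closure = {SID, Office, Name, Advisor} → lossy.
Decomposition 2: common = {SID, Office, GPA}, closure = {SID, Office, GPA, Advisor} → lossless.
Decomposition 3: common = {SID, GPA, Dept}, closure = {SID, GPA, Advisor, Dept} → lossy.

Decomposition 2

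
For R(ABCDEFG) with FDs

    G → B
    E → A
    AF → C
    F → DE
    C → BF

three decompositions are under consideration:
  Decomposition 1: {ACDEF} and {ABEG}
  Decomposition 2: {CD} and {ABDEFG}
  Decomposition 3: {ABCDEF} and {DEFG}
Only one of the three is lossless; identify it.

Decomposition 3

Decomposition 1: common = {AE}, closure = {AE} → lossy.
Decomposition 2: common = {D}, closure = {D} → lossy.
Decomposition 3: common = {DEF}, closure = {ABCDEF} → lossless.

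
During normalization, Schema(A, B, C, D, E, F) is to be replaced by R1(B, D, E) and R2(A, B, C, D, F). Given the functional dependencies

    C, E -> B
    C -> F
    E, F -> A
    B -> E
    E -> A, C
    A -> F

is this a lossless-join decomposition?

Common attributes: R1 ∩ R2 = {B, D}.
Closure of {B, D}: B → E applies, adding E; E → A, C applies, adding A, C; A → F applies, adding F. So (B, D)⁺ = {A, B, C, D, E, F}.
This closure contains every attribute of R1, so R1 ∩ R2 → R1. The join is lossless.

Yes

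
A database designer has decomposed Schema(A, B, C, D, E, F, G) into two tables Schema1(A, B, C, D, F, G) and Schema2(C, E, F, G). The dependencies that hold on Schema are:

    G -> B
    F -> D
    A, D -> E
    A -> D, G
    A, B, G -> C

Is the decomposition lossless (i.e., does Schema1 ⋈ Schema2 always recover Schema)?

No

Common attributes: Schema1 ∩ Schema2 = {C, F, G}.
Closure of {C, F, G}: G → B applies, adding B; F → D applies, adding D. So (C, F, G)⁺ = {B, C, D, F, G}.
The closure contains neither all of Schema1 = {A, B, C, D, F, G} nor all of Schema2 = {C, E, F, G}, so the common attributes are not a superkey of either fragment. The join is lossy.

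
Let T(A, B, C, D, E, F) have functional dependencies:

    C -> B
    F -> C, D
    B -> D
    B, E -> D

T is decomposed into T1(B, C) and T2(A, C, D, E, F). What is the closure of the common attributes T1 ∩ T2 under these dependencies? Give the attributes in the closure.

B, C, D

T1 ∩ T2 = {C}.
C → B applies, adding B
B → D applies, adding D
Closure: {B, C, D}.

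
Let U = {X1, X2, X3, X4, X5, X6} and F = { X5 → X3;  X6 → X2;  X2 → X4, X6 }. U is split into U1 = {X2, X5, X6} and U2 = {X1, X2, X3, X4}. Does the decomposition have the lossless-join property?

Common attributes: U1 ∩ U2 = {X2}.
Closure of {X2}: X2 → X4, X6 applies, adding X4, X6. So (X2)⁺ = {X2, X4, X6}.
The closure contains neither all of U1 = {X2, X5, X6} nor all of U2 = {X1, X2, X3, X4}, so the common attributes are not a superkey of either fragment. The join is lossy.

No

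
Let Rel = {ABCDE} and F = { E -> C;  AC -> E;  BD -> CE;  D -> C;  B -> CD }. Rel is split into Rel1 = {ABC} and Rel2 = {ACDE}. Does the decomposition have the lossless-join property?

Common attributes: Rel1 ∩ Rel2 = {AC}.
Closure of {AC}: AC → E applies, adding E. So (AC)⁺ = {ACE}.
The closure contains neither all of Rel1 = {ABC} nor all of Rel2 = {ACDE}, so the common attributes are not a superkey of either fragment. The join is lossy.

No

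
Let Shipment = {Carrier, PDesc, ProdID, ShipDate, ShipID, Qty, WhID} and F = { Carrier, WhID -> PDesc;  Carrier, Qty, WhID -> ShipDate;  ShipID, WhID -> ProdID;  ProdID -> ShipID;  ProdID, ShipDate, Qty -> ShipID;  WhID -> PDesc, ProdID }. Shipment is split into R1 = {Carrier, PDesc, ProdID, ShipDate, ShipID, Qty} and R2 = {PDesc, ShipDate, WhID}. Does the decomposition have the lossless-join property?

Common attributes: R1 ∩ R2 = {PDesc, ShipDate}.
No dependency enlarges {PDesc, ShipDate}, so (PDesc, ShipDate)⁺ = {PDesc, ShipDate}.
The closure contains neither all of R1 = {Carrier, PDesc, ProdID, ShipDate, ShipID, Qty} nor all of R2 = {PDesc, ShipDate, WhID}, so the common attributes are not a superkey of either fragment. The join is lossy.

No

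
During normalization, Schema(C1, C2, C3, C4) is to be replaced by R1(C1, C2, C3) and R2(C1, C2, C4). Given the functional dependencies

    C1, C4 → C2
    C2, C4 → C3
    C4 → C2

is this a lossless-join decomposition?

No

Common attributes: R1 ∩ R2 = {C1, C2}.
No dependency enlarges {C1, C2}, so (C1, C2)⁺ = {C1, C2}.
The closure contains neither all of R1 = {C1, C2, C3} nor all of R2 = {C1, C2, C4}, so the common attributes are not a superkey of either fragment. The join is lossy.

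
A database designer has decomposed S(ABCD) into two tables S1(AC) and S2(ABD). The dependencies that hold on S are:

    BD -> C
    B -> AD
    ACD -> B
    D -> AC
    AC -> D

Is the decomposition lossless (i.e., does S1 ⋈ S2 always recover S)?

Common attributes: S1 ∩ S2 = {A}.
No dependency enlarges {A}, so (A)⁺ = {A}.
The closure contains neither all of S1 = {AC} nor all of S2 = {ABD}, so the common attributes are not a superkey of either fragment. The join is lossy.

No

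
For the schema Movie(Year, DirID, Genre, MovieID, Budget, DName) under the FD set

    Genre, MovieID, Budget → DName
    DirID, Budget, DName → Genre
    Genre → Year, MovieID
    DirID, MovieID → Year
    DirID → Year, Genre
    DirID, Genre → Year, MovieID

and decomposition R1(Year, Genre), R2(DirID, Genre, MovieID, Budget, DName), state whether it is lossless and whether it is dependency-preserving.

lossless and dependency-preserving

Lossless test: (Genre)⁺ = {Year, Genre, MovieID}, which contains all of one fragment — lossless.
Dependency preservation: Genre → Year, MovieID; DirID, MovieID → Year; DirID → Year, Genre; DirID, Genre → Year, MovieID are not contained in any single fragment, but the restricted closure of each left-hand side across the fragments still reaches the right-hand side; the remaining FDs each lie inside some fragment. All dependencies are preserved.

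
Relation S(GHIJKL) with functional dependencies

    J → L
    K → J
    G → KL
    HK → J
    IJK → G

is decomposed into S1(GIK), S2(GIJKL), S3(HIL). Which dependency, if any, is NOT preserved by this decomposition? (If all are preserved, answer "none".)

J → L lies within S2.
K → J lies within S2.
G → KL lies within S2.
HK → J: restricted closure across fragments reaches J.
IJK → G lies within S2.
Every dependency is enforceable on the fragments, so the decomposition is dependency-preserving.

none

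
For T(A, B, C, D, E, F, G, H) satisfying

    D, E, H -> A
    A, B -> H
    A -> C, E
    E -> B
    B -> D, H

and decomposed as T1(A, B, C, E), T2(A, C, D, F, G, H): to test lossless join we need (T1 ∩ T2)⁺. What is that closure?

T1 ∩ T2 = {A, C}.
A → C, E applies, adding E
E → B applies, adding B
B → D, H applies, adding D, H
Closure: {A, B, C, D, E, H}.

A, B, C, D, E, H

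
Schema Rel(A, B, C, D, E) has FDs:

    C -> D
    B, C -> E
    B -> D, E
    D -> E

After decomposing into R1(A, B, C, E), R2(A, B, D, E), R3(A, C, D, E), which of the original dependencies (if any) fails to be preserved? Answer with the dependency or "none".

none

C → D lies within R3.
B, C → E lies within R1.
B → D, E lies within R2.
D → E lies within R2.
Every dependency is enforceable on the fragments, so the decomposition is dependency-preserving.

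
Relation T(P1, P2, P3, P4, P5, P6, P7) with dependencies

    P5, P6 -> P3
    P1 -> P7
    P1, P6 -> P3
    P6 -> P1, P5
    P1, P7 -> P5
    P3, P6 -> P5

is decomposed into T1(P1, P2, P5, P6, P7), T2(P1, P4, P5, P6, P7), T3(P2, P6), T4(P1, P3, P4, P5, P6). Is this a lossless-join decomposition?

Chase test. Columns are P1, P2, P3, P4, P5, P6, P7; row i has aⱼ where attribute j ∈ Ti, else bᵢⱼ.
Initial tableau (one row per fragment):
  row 1: a1 a2 b13 b14 a5 a6 a7
  row 2: a1 b22 b23 a4 a5 a6 a7
  row 3: b31 a2 b33 b34 b35 a6 b37
  row 4: a1 b42 a3 a4 a5 a6 b47
Rows 1 and 2 agree on P5, P6; apply P5, P6→P3 and equate their P3 entries.
Rows 1 and 4 agree on P5, P6; apply P5, P6→P3 and equate their P3 entries.
Rows 1 and 4 agree on P1; apply P1→P7 and equate their P7 entries.
Rows 1 and 3 agree on P6; apply P6→P1, P5 and equate their P1, P5 entries.
Rows 1 and 3 agree on P5, P6; apply P5, P6→P3 and equate their P3 entries.
Rows 1 and 3 agree on P1; apply P1→P7 and equate their P7 entries.
No row becomes fully distinguished — the join is lossy.

No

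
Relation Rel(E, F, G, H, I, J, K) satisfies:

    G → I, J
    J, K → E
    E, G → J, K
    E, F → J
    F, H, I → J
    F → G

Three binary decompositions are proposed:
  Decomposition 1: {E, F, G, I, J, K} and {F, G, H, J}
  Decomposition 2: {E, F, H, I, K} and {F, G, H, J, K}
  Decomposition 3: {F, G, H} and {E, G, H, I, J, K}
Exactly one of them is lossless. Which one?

Decomposition 2

Decomposition 1: common = {F, G, J}, closure = {F, G, I, J} → lossy.
Decomposition 2: common = {F, H, K}, closure = {E, F, G, H, I, J, K} → lossless.
Decomposition 3: common = {G, H}, closure = {G, H, I, J} → lossy.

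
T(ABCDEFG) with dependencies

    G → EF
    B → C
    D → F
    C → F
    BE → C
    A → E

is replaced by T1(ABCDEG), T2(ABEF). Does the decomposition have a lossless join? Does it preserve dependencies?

lossless but not dependency-preserving

Lossless test: (ABE)⁺ = {ABCEF}, which contains all of one fragment — lossless.
Dependency preservation: the restricted closure of {G} across the fragments never reaches {EF}, so G → EF cannot be enforced without a join — not preserved.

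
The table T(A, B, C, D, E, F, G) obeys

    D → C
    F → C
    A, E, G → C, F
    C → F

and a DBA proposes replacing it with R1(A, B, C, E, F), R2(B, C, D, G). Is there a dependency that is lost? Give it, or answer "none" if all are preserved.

A, E, G → C, F

Check A, E, G → C, F: no single fragment contains all of {A, C, E, F, G}, and the restricted closure of {A, E, G} across the fragments never reaches {C, F}.
D → C is preserved.
F → C is preserved.
C → F is preserved.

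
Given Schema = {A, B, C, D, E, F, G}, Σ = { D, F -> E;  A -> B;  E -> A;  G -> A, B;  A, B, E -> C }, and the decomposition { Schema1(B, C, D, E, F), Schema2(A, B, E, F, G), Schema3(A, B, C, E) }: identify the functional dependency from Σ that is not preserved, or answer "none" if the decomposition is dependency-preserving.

none

D, F → E lies within Schema1.
A → B lies within Schema2.
E → A lies within Schema2.
G → A, B lies within Schema2.
A, B, E → C lies within Schema3.
Every dependency is enforceable on the fragments, so the decomposition is dependency-preserving.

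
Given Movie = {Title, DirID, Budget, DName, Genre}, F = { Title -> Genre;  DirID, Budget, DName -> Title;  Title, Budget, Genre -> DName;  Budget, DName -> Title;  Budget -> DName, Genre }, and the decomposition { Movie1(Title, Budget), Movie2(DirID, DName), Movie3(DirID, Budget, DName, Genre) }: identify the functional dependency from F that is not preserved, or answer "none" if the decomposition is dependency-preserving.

Title -> Genre

Check Title → Genre: no single fragment contains all of {Title, Genre}, and the restricted closure of {Title} across the fragments never reaches {Genre}.
DirID, Budget, DName → Title is preserved.
Title, Budget, Genre → DName is preserved.
Budget, DName → Title is preserved.
Budget → DName, Genre is preserved.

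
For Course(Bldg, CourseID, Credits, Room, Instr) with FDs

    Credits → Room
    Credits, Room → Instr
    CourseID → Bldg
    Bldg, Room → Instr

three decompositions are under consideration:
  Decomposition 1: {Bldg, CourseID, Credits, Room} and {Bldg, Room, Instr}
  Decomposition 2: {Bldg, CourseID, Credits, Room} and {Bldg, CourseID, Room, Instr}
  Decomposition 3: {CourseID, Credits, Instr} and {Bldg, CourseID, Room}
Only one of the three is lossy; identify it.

Decomposition 1: common = {Bldg, Room}, closure = {Bldg, Room, Instr} → lossless.
Decomposition 2: common = {Bldg, CourseID, Room}, closure = {Bldg, CourseID, Room, Instr} → lossless.
Decomposition 3: common = {CourseID}, closure = {Bldg, CourseID} → lossy.

Decomposition 3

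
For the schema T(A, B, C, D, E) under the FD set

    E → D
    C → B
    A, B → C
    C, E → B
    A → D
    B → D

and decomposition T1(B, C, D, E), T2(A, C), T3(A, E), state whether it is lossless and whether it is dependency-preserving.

Lossless test (chase): Rows 1 and 3 agree on E; apply E→D and equate their D entries. Rows 1 and 2 agree on C; apply C→B and equate their B entries. Rows 2 and 3 agree on A; apply A→D and equate their D entries. No row becomes fully distinguished — the join is lossy.
Dependency preservation: the restricted closure of {A, B} across the fragments never reaches {C}, so A, B → C cannot be enforced without a join — not preserved.

lossy and not dependency-preserving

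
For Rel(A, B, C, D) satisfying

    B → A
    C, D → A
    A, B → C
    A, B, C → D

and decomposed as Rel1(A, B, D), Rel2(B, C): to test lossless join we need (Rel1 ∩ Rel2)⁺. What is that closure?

A, B, C, D

Rel1 ∩ Rel2 = {B}.
B → A applies, adding A
A, B → C applies, adding C
A, B, C → D applies, adding D
Closure: {A, B, C, D}.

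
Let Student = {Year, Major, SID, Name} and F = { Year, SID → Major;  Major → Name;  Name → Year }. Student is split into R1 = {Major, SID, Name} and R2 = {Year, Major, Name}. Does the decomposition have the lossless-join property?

Common attributes: R1 ∩ R2 = {Major, Name}.
Closure of {Major, Name}: Name → Year applies, adding Year. So (Major, Name)⁺ = {Year, Major, Name}.
This closure contains every attribute of R2, so R1 ∩ R2 → R2. The join is lossless.

Yes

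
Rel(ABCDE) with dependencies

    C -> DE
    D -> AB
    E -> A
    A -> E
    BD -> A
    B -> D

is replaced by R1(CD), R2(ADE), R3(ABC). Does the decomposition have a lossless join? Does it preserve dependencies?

Lossless test (chase): Rows 1 and 3 agree on C; apply C→DE and equate their DE entries. Rows 1 and 2 agree on D; apply D→AB and equate their AB entries. Rows 1 and 3 agree on D; apply D→AB and equate their AB entries. Rows 1 and 2 agree on A; apply A→E and equate their E entries. Row 1 is now all distinguished symbols — the join is lossless.
Dependency preservation: the restricted closure of {D} across the fragments never reaches {AB}, so D → AB cannot be enforced without a join — not preserved.

lossless but not dependency-preserving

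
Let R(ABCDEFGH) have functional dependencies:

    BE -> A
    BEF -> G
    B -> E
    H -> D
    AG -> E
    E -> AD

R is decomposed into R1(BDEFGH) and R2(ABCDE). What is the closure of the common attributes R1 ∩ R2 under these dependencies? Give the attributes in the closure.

ABDE

R1 ∩ R2 = {BDE}.
BE → A applies, adding A
Closure: {ABDE}.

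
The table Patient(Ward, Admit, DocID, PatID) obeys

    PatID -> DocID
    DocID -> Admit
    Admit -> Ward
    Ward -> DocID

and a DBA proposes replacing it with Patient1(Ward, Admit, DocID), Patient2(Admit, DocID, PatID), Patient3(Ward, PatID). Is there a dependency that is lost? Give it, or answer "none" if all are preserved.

none

PatID → DocID lies within Patient2.
DocID → Admit lies within Patient1.
Admit → Ward lies within Patient1.
Ward → DocID lies within Patient1.
Every dependency is enforceable on the fragments, so the decomposition is dependency-preserving.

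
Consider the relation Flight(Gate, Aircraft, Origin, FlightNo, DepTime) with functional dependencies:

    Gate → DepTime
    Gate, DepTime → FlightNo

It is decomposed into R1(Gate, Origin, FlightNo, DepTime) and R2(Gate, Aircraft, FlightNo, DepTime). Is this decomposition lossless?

No

Common attributes: R1 ∩ R2 = {Gate, FlightNo, DepTime}.
No dependency enlarges {Gate, FlightNo, DepTime}, so (Gate, FlightNo, DepTime)⁺ = {Gate, FlightNo, DepTime}.
The closure contains neither all of R1 = {Gate, Origin, FlightNo, DepTime} nor all of R2 = {Gate, Aircraft, FlightNo, DepTime}, so the common attributes are not a superkey of either fragment. The join is lossy.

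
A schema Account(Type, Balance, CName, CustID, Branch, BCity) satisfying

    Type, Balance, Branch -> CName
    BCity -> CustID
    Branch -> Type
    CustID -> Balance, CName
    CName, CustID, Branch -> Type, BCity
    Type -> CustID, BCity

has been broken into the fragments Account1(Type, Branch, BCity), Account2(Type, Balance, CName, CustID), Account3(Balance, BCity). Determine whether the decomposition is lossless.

Chase test. Columns are Type, Balance, CName, CustID, Branch, BCity; row i has aⱼ where attribute j ∈ Accounti, else bᵢⱼ.
Initial tableau (one row per fragment):
  row 1: a1 b12 b13 b14 a5 a6
  row 2: a1 a2 a3 a4 b25 b26
  row 3: b31 a2 b33 b34 b35 a6
Rows 1 and 3 agree on BCity; apply BCity→CustID and equate their CustID entries.
Rows 1 and 3 agree on CustID; apply CustID→Balance, CName and equate their Balance, CName entries.
Rows 1 and 2 agree on Type; apply Type→CustID, BCity and equate their CustID, BCity entries.
Rows 1 and 2 agree on CustID; apply CustID→Balance, CName and equate their Balance, CName entries.
Row 1 is now all distinguished symbols — the join is lossless.

Yes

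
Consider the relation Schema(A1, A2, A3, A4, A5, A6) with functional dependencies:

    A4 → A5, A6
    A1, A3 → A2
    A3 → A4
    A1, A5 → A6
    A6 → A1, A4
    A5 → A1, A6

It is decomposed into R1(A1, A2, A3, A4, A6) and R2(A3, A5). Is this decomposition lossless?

Yes

Common attributes: R1 ∩ R2 = {A3}.
Closure of {A3}: A3 → A4 applies, adding A4; A4 → A5, A6 applies, adding A5, A6; A6 → A1, A4 applies, adding A1; A1, A3 → A2 applies, adding A2. So (A3)⁺ = {A1, A2, A3, A4, A5, A6}.
This closure contains every attribute of R1, so R1 ∩ R2 → R1. The join is lossless.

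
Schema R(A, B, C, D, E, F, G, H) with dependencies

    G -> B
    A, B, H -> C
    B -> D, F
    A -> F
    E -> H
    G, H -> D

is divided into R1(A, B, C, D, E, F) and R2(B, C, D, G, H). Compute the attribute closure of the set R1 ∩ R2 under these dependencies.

R1 ∩ R2 = {B, C, D}.
B → D, F applies, adding F
Closure: {B, C, D, F}.

B, C, D, F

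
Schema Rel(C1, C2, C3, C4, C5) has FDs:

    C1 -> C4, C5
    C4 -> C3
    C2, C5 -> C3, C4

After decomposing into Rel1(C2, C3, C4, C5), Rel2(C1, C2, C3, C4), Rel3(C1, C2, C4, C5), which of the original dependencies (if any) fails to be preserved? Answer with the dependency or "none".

C1 → C4, C5 lies within Rel3.
C4 → C3 lies within Rel1.
C2, C5 → C3, C4 lies within Rel1.
Every dependency is enforceable on the fragments, so the decomposition is dependency-preserving.

none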